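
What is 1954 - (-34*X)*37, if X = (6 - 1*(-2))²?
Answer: 82466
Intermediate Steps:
X = 64 (X = (6 + 2)² = 8² = 64)
1954 - (-34*X)*37 = 1954 - (-34*64)*37 = 1954 - (-2176)*37 = 1954 - 1*(-80512) = 1954 + 80512 = 82466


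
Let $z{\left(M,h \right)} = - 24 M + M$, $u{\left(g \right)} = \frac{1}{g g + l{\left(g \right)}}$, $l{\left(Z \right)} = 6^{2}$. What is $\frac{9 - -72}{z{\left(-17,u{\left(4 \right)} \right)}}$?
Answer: $\frac{81}{391} \approx 0.20716$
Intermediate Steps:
$l{\left(Z \right)} = 36$
$u{\left(g \right)} = \frac{1}{36 + g^{2}}$ ($u{\left(g \right)} = \frac{1}{g g + 36} = \frac{1}{g^{2} + 36} = \frac{1}{36 + g^{2}}$)
$z{\left(M,h \right)} = - 23 M$
$\frac{9 - -72}{z{\left(-17,u{\left(4 \right)} \right)}} = \frac{9 - -72}{\left(-23\right) \left(-17\right)} = \frac{9 + 72}{391} = 81 \cdot \frac{1}{391} = \frac{81}{391}$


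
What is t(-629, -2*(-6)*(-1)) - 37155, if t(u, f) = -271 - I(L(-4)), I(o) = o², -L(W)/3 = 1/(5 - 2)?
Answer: -37427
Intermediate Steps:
L(W) = -1 (L(W) = -3/(5 - 2) = -3/3 = -3*⅓ = -1)
t(u, f) = -272 (t(u, f) = -271 - 1*(-1)² = -271 - 1*1 = -271 - 1 = -272)
t(-629, -2*(-6)*(-1)) - 37155 = -272 - 37155 = -37427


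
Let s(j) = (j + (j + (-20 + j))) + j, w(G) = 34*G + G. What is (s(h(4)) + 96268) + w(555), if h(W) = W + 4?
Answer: 115705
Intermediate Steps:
w(G) = 35*G
h(W) = 4 + W
s(j) = -20 + 4*j (s(j) = (j + (-20 + 2*j)) + j = (-20 + 3*j) + j = -20 + 4*j)
(s(h(4)) + 96268) + w(555) = ((-20 + 4*(4 + 4)) + 96268) + 35*555 = ((-20 + 4*8) + 96268) + 19425 = ((-20 + 32) + 96268) + 19425 = (12 + 96268) + 19425 = 96280 + 19425 = 115705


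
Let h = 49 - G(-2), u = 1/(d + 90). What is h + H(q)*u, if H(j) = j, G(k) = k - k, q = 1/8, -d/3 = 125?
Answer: 111719/2280 ≈ 49.000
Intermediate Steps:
d = -375 (d = -3*125 = -375)
q = ⅛ ≈ 0.12500
G(k) = 0
u = -1/285 (u = 1/(-375 + 90) = 1/(-285) = -1/285 ≈ -0.0035088)
h = 49 (h = 49 - 1*0 = 49 + 0 = 49)
h + H(q)*u = 49 + (⅛)*(-1/285) = 49 - 1/2280 = 111719/2280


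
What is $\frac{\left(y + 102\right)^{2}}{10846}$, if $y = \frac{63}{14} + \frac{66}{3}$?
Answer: $\frac{66049}{43384} \approx 1.5224$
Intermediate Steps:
$y = \frac{53}{2}$ ($y = 63 \cdot \frac{1}{14} + 66 \cdot \frac{1}{3} = \frac{9}{2} + 22 = \frac{53}{2} \approx 26.5$)
$\frac{\left(y + 102\right)^{2}}{10846} = \frac{\left(\frac{53}{2} + 102\right)^{2}}{10846} = \left(\frac{257}{2}\right)^{2} \cdot \frac{1}{10846} = \frac{66049}{4} \cdot \frac{1}{10846} = \frac{66049}{43384}$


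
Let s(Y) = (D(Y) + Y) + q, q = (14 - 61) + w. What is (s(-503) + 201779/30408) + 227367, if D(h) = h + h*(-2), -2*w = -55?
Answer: 6913384559/30408 ≈ 2.2735e+5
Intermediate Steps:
w = 55/2 (w = -½*(-55) = 55/2 ≈ 27.500)
D(h) = -h (D(h) = h - 2*h = -h)
q = -39/2 (q = (14 - 61) + 55/2 = -47 + 55/2 = -39/2 ≈ -19.500)
s(Y) = -39/2 (s(Y) = (-Y + Y) - 39/2 = 0 - 39/2 = -39/2)
(s(-503) + 201779/30408) + 227367 = (-39/2 + 201779/30408) + 227367 = -391177/30408 + 227367 = 6913384559/30408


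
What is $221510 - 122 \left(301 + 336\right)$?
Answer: $143796$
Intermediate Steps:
$221510 - 122 \left(301 + 336\right) = 221510 - 122 \cdot 637 = 221510 - 77714 = 143796$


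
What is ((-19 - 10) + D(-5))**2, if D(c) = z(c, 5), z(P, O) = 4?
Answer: 625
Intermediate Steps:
D(c) = 4
((-19 - 10) + D(-5))**2 = ((-19 - 10) + 4)**2 = (-29 + 4)**2 = (-25)**2 = 625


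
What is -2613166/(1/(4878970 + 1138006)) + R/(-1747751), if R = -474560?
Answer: -27480513105396095456/1747751 ≈ -1.5723e+13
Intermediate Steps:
-2613166/(1/(4878970 + 1138006)) + R/(-1747751) = -2613166/(1/(4878970 + 1138006)) - 474560/(-1747751) = -2613166/(1/6016976) - 474560*(-1/1747751) = -2613166/1/6016976 + 474560/1747751 = -2613166*6016976 + 474560/1747751 = -15723357106016 + 474560/1747751 = -27480513105396095456/1747751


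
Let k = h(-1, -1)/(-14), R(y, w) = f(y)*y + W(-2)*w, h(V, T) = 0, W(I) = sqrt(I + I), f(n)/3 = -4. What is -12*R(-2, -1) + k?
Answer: -288 + 24*I ≈ -288.0 + 24.0*I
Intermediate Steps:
f(n) = -12 (f(n) = 3*(-4) = -12)
W(I) = sqrt(2)*sqrt(I) (W(I) = sqrt(2*I) = sqrt(2)*sqrt(I))
R(y, w) = -12*y + 2*I*w (R(y, w) = -12*y + (sqrt(2)*sqrt(-2))*w = -12*y + (sqrt(2)*(I*sqrt(2)))*w = -12*y + (2*I)*w = -12*y + 2*I*w)
k = 0 (k = 0/(-14) = 0*(-1/14) = 0)
-12*R(-2, -1) + k = -12*(-12*(-2) + 2*I*(-1)) + 0 = -12*(24 - 2*I) + 0 = (-288 + 24*I) + 0 = -288 + 24*I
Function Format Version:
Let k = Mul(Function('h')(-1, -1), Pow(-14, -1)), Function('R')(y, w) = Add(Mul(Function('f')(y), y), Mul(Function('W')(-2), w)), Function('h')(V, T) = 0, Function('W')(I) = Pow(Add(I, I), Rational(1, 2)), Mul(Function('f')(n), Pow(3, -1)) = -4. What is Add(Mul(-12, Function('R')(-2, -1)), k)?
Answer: Add(-288, Mul(24, I)) ≈ Add(-288.00, Mul(24.000, I))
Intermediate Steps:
Function('f')(n) = -12 (Function('f')(n) = Mul(3, -4) = -12)
Function('W')(I) = Mul(Pow(2, Rational(1, 2)), Pow(I, Rational(1, 2))) (Function('W')(I) = Pow(Mul(2, I), Rational(1, 2)) = Mul(Pow(2, Rational(1, 2)), Pow(I, Rational(1, 2))))
Function('R')(y, w) = Add(Mul(-12, y), Mul(2, I, w)) (Function('R')(y, w) = Add(Mul(-12, y), Mul(Mul(Pow(2, Rational(1, 2)), Pow(-2, Rational(1, 2))), w)) = Add(Mul(-12, y), Mul(Mul(Pow(2, Rational(1, 2)), Mul(I, Pow(2, Rational(1, 2)))), w)) = Add(Mul(-12, y), Mul(Mul(2, I), w)) = Add(Mul(-12, y), Mul(2, I, w)))
k = 0 (k = Mul(0, Pow(-14, -1)) = Mul(0, Rational(-1, 14)) = 0)
Add(Mul(-12, Function('R')(-2, -1)), k) = Add(Mul(-12, Add(Mul(-12, -2), Mul(2, I, -1))), 0) = Add(Mul(-12, Add(24, Mul(-2, I))), 0) = Add(Add(-288, Mul(24, I)), 0) = Add(-288, Mul(24, I))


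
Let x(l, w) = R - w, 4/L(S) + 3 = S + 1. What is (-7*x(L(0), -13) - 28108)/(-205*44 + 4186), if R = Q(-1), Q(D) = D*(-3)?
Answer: 14110/2417 ≈ 5.8378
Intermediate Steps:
L(S) = 4/(-2 + S) (L(S) = 4/(-3 + (S + 1)) = 4/(-3 + (1 + S)) = 4/(-2 + S))
Q(D) = -3*D
R = 3 (R = -3*(-1) = 3)
x(l, w) = 3 - w
(-7*x(L(0), -13) - 28108)/(-205*44 + 4186) = (-7*(3 - 1*(-13)) - 28108)/(-205*44 + 4186) = (-7*(3 + 13) - 28108)/(-9020 + 4186) = (-7*16 - 28108)/(-4834) = (-112 - 28108)*(-1/4834) = -28220*(-1/4834) = 14110/2417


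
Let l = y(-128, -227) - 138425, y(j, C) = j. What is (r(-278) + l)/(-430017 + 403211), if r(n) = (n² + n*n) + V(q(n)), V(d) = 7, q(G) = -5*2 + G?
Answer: -8011/13403 ≈ -0.59770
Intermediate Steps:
q(G) = -10 + G
r(n) = 7 + 2*n² (r(n) = (n² + n*n) + 7 = (n² + n²) + 7 = 2*n² + 7 = 7 + 2*n²)
l = -138553 (l = -128 - 138425 = -138553)
(r(-278) + l)/(-430017 + 403211) = ((7 + 2*(-278)²) - 138553)/(-430017 + 403211) = ((7 + 2*77284) - 138553)/(-26806) = ((7 + 154568) - 138553)*(-1/26806) = (154575 - 138553)*(-1/26806) = 16022*(-1/26806) = -8011/13403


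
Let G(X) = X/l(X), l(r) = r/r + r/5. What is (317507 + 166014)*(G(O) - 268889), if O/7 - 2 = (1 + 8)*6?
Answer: -51614403131933/397 ≈ -1.3001e+11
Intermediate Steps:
l(r) = 1 + r/5 (l(r) = 1 + r*(1/5) = 1 + r/5)
O = 392 (O = 14 + 7*((1 + 8)*6) = 14 + 7*(9*6) = 14 + 7*54 = 14 + 378 = 392)
G(X) = X/(1 + X/5)
(317507 + 166014)*(G(O) - 268889) = (317507 + 166014)*(5*392/(5 + 392) - 268889) = 483521*(5*392/397 - 268889) = 483521*(5*392*(1/397) - 268889) = 483521*(1960/397 - 268889) = 483521*(-106746973/397) = -51614403131933/397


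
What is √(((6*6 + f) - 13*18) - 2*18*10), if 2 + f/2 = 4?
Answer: I*√554 ≈ 23.537*I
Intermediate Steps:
f = 4 (f = -4 + 2*4 = -4 + 8 = 4)
√(((6*6 + f) - 13*18) - 2*18*10) = √(((6*6 + 4) - 13*18) - 2*18*10) = √(((36 + 4) - 234) - 36*10) = √((40 - 234) - 360) = √(-194 - 360) = √(-554) = I*√554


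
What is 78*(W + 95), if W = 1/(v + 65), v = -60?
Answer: 37128/5 ≈ 7425.6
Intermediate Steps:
W = 1/5 (W = 1/(-60 + 65) = 1/5 ≈ 0.20000)
78*(W + 95) = 78*(1/5 + 95) = 78*(476/5) = 37128/5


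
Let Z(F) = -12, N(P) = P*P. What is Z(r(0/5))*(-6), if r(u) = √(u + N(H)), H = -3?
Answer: 72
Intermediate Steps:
N(P) = P²
r(u) = √(9 + u) (r(u) = √(u + (-3)²) = √(u + 9) = √(9 + u))
Z(r(0/5))*(-6) = -12*(-6) = 72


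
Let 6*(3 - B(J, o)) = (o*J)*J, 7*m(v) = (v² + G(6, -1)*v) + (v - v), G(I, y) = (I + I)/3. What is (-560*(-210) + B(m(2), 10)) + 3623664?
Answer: 183321843/49 ≈ 3.7413e+6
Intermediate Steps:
G(I, y) = 2*I/3 (G(I, y) = (2*I)*(⅓) = 2*I/3)
m(v) = v²/7 + 4*v/7 (m(v) = ((v² + ((⅔)*6)*v) + (v - v))/7 = ((v² + 4*v) + 0)/7 = (v² + 4*v)/7 = v²/7 + 4*v/7)
B(J, o) = 3 - o*J²/6 (B(J, o) = 3 - o*J*J/6 = 3 - J*o*J/6 = 3 - o*J²/6)
(-560*(-210) + B(m(2), 10)) + 3623664 = (-560*(-210) + (3 - ⅙*10*((⅐)*2*(4 + 2))²)) + 3623664 = (117600 + (3 - ⅙*10*((⅐)*2*6)²)) + 3623664 = (117600 + (3 - ⅙*10*(12/7)²)) + 3623664 = (117600 + (3 - ⅙*10*144/49)) + 3623664 = (117600 + (3 - 240/49)) + 3623664 = (117600 - 93/49) + 3623664 = 5762307/49 + 3623664 = 183321843/49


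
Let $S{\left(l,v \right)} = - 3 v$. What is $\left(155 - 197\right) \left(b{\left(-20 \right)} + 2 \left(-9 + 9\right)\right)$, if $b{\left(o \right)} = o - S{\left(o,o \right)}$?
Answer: $3360$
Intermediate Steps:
$b{\left(o \right)} = 4 o$ ($b{\left(o \right)} = o - - 3 o = o + 3 o = 4 o$)
$\left(155 - 197\right) \left(b{\left(-20 \right)} + 2 \left(-9 + 9\right)\right) = \left(155 - 197\right) \left(4 \left(-20\right) + 2 \left(-9 + 9\right)\right) = - 42 \left(-80 + 2 \cdot 0\right) = - 42 \left(-80 + 0\right) = \left(-42\right) \left(-80\right) = 3360$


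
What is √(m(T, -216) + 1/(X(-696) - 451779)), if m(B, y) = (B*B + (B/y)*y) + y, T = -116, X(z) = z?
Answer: √11941884898889/30165 ≈ 114.56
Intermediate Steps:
m(B, y) = B + y + B² (m(B, y) = (B² + B) + y = (B + B²) + y = B + y + B²)
√(m(T, -216) + 1/(X(-696) - 451779)) = √((-116 - 216 + (-116)²) + 1/(-696 - 451779)) = √((-116 - 216 + 13456) + 1/(-452475)) = √(13124 - 1/452475) = √(5938281899/452475) = √11941884898889/30165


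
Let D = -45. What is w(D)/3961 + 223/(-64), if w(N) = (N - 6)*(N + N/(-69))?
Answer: -999217/342976 ≈ -2.9134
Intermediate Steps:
w(N) = 68*N*(-6 + N)/69 (w(N) = (-6 + N)*(N + N*(-1/69)) = (-6 + N)*(N - N/69) = (-6 + N)*(68*N/69) = 68*N*(-6 + N)/69)
w(D)/3961 + 223/(-64) = ((68/69)*(-45)*(-6 - 45))/3961 + 223/(-64) = ((68/69)*(-45)*(-51))*(1/3961) + 223*(-1/64) = (52020/23)*(1/3961) - 223/64 = 3060/5359 - 223/64 = -999217/342976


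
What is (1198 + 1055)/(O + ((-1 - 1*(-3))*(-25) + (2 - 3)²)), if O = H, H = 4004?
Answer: 2253/3955 ≈ 0.56966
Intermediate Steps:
O = 4004
(1198 + 1055)/(O + ((-1 - 1*(-3))*(-25) + (2 - 3)²)) = (1198 + 1055)/(4004 + ((-1 - 1*(-3))*(-25) + (2 - 3)²)) = 2253/(4004 + ((-1 + 3)*(-25) + (-1)²)) = 2253/(4004 + (2*(-25) + 1)) = 2253/(4004 + (-50 + 1)) = 2253/(4004 - 49) = 2253/3955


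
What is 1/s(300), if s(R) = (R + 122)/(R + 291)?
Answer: 591/422 ≈ 1.4005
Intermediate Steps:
s(R) = (122 + R)/(291 + R)
1/s(300) = 1/((122 + 300)/(291 + 300)) = 1/(422/591) = 591/422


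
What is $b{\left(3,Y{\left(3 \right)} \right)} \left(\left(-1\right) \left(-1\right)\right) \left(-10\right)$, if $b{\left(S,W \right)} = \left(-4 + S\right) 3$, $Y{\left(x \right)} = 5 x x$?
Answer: $30$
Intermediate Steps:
$Y{\left(x \right)} = 5 x^{2}$
$b{\left(S,W \right)} = -12 + 3 S$
$b{\left(3,Y{\left(3 \right)} \right)} \left(\left(-1\right) \left(-1\right)\right) \left(-10\right) = \left(-12 + 3 \cdot 3\right) \left(\left(-1\right) \left(-1\right)\right) \left(-10\right) = \left(-12 + 9\right) 1 \left(-10\right) = \left(-3\right) 1 \left(-10\right) = \left(-3\right) \left(-10\right) = 30$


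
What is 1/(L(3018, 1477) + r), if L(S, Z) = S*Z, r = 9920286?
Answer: 1/14377872 ≈ 6.9551e-8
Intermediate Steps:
1/(L(3018, 1477) + r) = 1/(3018*1477 + 9920286) = 1/(4457586 + 9920286) = 1/14377872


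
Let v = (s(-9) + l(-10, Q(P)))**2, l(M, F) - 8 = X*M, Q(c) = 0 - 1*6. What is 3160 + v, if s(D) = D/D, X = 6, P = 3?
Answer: 5761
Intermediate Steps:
Q(c) = -6 (Q(c) = 0 - 6 = -6)
l(M, F) = 8 + 6*M
s(D) = 1
v = 2601 (v = (1 + (8 + 6*(-10)))**2 = (1 + (8 - 60))**2 = (1 - 52)**2 = (-51)**2 = 2601)
3160 + v = 3160 + 2601 = 5761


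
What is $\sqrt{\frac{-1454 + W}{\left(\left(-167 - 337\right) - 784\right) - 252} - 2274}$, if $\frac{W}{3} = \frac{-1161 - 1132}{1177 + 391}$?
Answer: $\frac{i \sqrt{4226365627330}}{43120} \approx 47.677 i$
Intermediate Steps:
$W = - \frac{6879}{1568}$ ($W = 3 \frac{-1161 - 1132}{1177 + 391} = 3 \left(- \frac{2293}{1568}\right) = - \frac{6879}{1568} \approx -4.3871$)
$\sqrt{\frac{-1454 + W}{\left(\left(-167 - 337\right) - 784\right) - 252} - 2274} = \sqrt{\frac{-1454 - \frac{6879}{1568}}{\left(\left(-167 - 337\right) - 784\right) - 252} - 2274} = \sqrt{- \frac{2286751}{1568 \left(\left(-504 - 784\right) - 252\right)} - 2274} = \sqrt{- \frac{2286751}{1568 \left(-1288 - 252\right)} - 2274} = \sqrt{- \frac{2286751}{1568 \left(-1540\right)} - 2274} = \sqrt{\left(- \frac{2286751}{1568}\right) \left(- \frac{1}{1540}\right) - 2274} = \sqrt{\frac{2286751}{2414720} - 2274} = \sqrt{- \frac{5488786529}{2414720}} = \frac{i \sqrt{4226365627330}}{43120}$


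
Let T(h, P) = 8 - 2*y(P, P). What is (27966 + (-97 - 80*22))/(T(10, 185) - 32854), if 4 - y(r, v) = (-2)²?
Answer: -26109/32846 ≈ -0.79489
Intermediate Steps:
y(r, v) = 0 (y(r, v) = 4 - 1*(-2)² = 4 - 1*4 = 4 - 4 = 0)
T(h, P) = 8 (T(h, P) = 8 - 2*0 = 8 + 0 = 8)
(27966 + (-97 - 80*22))/(T(10, 185) - 32854) = (27966 + (-97 - 80*22))/(8 - 32854) = (27966 + (-97 - 1760))/(-32846) = (27966 - 1857)*(-1/32846) = 26109*(-1/32846) = -26109/32846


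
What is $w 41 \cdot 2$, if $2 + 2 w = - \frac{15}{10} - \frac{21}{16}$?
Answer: $- \frac{3157}{16} \approx -197.31$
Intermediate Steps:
$w = - \frac{77}{32}$ ($w = -1 + \frac{- \frac{15}{10} - \frac{21}{16}}{2} = -1 + \frac{\left(-15\right) \frac{1}{10} - \frac{21}{16}}{2} = -1 + \frac{- \frac{3}{2} - \frac{21}{16}}{2} = -1 + \frac{1}{2} \left(- \frac{45}{16}\right) = -1 - \frac{45}{32} = - \frac{77}{32} \approx -2.4063$)
$w 41 \cdot 2 = \left(- \frac{77}{32}\right) 41 \cdot 2 = \left(- \frac{3157}{32}\right) 2 = - \frac{3157}{16}$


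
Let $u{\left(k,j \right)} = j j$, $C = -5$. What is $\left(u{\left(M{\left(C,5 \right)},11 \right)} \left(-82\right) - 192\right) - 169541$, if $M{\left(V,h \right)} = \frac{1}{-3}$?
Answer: $-179655$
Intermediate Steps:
$M{\left(V,h \right)} = - \frac{1}{3}$
$u{\left(k,j \right)} = j^{2}$
$\left(u{\left(M{\left(C,5 \right)},11 \right)} \left(-82\right) - 192\right) - 169541 = \left(11^{2} \left(-82\right) - 192\right) - 169541 = \left(121 \left(-82\right) - 192\right) - 169541 = \left(-9922 - 192\right) - 169541 = -10114 - 169541 = -179655$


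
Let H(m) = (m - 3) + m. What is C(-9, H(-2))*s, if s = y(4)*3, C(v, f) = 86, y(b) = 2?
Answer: 516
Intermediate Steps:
H(m) = -3 + 2*m (H(m) = (-3 + m) + m = -3 + 2*m)
s = 6 (s = 2*3 = 6)
C(-9, H(-2))*s = 86*6 = 516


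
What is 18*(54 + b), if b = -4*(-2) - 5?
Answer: 1026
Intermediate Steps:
b = 3 (b = 8 - 5 = 3)
18*(54 + b) = 18*(54 + 3) = 18*57 = 1026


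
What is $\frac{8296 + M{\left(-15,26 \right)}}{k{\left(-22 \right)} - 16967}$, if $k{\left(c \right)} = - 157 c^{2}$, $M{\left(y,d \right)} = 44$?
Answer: $- \frac{556}{6197} \approx -0.089721$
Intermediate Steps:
$\frac{8296 + M{\left(-15,26 \right)}}{k{\left(-22 \right)} - 16967} = \frac{8296 + 44}{- 157 \left(-22\right)^{2} - 16967} = \frac{8340}{\left(-157\right) 484 - 16967} = \frac{8340}{-75988 - 16967} = \frac{8340}{-92955} = 8340 \left(- \frac{1}{92955}\right) = - \frac{556}{6197}$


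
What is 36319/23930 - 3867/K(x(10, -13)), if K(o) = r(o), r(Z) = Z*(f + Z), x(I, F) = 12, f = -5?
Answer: -14914419/335020 ≈ -44.518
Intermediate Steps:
r(Z) = Z*(-5 + Z)
K(o) = o*(-5 + o)
36319/23930 - 3867/K(x(10, -13)) = 36319/23930 - 3867*1/(12*(-5 + 12)) = 36319*(1/23930) - 3867/(12*7) = 36319/23930 - 3867/84 = 36319/23930 - 3867*1/84 = 36319/23930 - 1289/28 = -14914419/335020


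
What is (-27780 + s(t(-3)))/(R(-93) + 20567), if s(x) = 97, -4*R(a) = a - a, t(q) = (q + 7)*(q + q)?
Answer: -27683/20567 ≈ -1.3460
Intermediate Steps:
t(q) = 2*q*(7 + q) (t(q) = (7 + q)*(2*q) = 2*q*(7 + q))
R(a) = 0 (R(a) = -(a - a)/4 = -¼*0 = 0)
(-27780 + s(t(-3)))/(R(-93) + 20567) = (-27780 + 97)/(0 + 20567) = -27683/20567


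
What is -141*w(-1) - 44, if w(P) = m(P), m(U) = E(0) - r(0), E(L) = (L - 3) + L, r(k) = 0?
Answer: 379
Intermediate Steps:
E(L) = -3 + 2*L (E(L) = (-3 + L) + L = -3 + 2*L)
m(U) = -3 (m(U) = (-3 + 2*0) - 1*0 = (-3 + 0) + 0 = -3 + 0 = -3)
w(P) = -3
-141*w(-1) - 44 = -141*(-3) - 44 = 423 - 44 = 379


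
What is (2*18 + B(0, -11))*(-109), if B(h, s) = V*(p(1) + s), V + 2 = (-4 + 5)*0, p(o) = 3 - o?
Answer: -5886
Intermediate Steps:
V = -2 (V = -2 + (-4 + 5)*0 = -2 + 1*0 = -2 + 0 = -2)
B(h, s) = -4 - 2*s (B(h, s) = -2*((3 - 1*1) + s) = -2*((3 - 1) + s) = -2*(2 + s) = -4 - 2*s)
(2*18 + B(0, -11))*(-109) = (2*18 + (-4 - 2*(-11)))*(-109) = (36 + (-4 + 22))*(-109) = (36 + 18)*(-109) = 54*(-109) = -5886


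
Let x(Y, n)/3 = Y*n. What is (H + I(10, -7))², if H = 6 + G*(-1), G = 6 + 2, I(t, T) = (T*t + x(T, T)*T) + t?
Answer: 1190281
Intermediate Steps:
x(Y, n) = 3*Y*n (x(Y, n) = 3*(Y*n) = 3*Y*n)
I(t, T) = t + 3*T³ + T*t (I(t, T) = (T*t + (3*T*T)*T) + t = (T*t + (3*T²)*T) + t = (T*t + 3*T³) + t = (3*T³ + T*t) + t = t + 3*T³ + T*t)
G = 8
H = -2 (H = 6 + 8*(-1) = 6 - 8 = -2)
(H + I(10, -7))² = (-2 + (10 + 3*(-7)³ - 7*10))² = (-2 + (10 + 3*(-343) - 70))² = (-2 + (10 - 1029 - 70))² = (-2 - 1089)² = (-1091)² = 1190281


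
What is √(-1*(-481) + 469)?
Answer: 5*√38 ≈ 30.822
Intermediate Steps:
√(-1*(-481) + 469) = √(481 + 469) = √950 = 5*√38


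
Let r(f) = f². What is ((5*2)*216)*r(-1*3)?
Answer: 19440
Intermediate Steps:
((5*2)*216)*r(-1*3) = ((5*2)*216)*(-1*3)² = (10*216)*(-3)² = 2160*9 = 19440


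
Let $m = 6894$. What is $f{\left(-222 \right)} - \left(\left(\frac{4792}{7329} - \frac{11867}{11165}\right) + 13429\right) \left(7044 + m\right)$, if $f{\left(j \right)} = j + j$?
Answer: $- \frac{729316585825096}{3896585} \approx -1.8717 \cdot 10^{8}$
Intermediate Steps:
$f{\left(j \right)} = 2 j$
$f{\left(-222 \right)} - \left(\left(\frac{4792}{7329} - \frac{11867}{11165}\right) + 13429\right) \left(7044 + m\right) = 2 \left(-222\right) - \left(\left(\frac{4792}{7329} - \frac{11867}{11165}\right) + 13429\right) \left(7044 + 6894\right) = -444 - \left(\left(4792 \cdot \frac{1}{7329} - \frac{11867}{11165}\right) + 13429\right) 13938 = -444 - \left(\left(\frac{4792}{7329} - \frac{11867}{11165}\right) + 13429\right) 13938 = -444 - \left(- \frac{4781509}{11689755} + 13429\right) 13938 = -444 - \frac{156976938386}{11689755} \cdot 13938 = -444 - \frac{729314855741356}{3896585} = - \frac{729316585825096}{3896585}$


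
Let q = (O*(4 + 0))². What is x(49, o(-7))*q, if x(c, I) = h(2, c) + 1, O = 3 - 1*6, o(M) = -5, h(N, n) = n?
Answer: 7200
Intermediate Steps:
O = -3 (O = 3 - 6 = -3)
x(c, I) = 1 + c (x(c, I) = c + 1 = 1 + c)
q = 144 (q = (-3*(4 + 0))² = (-3*4)² = (-12)² = 144)
x(49, o(-7))*q = (1 + 49)*144 = 50*144 = 7200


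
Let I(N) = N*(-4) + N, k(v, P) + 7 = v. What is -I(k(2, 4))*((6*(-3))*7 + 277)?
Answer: -2265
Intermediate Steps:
k(v, P) = -7 + v
I(N) = -3*N (I(N) = -4*N + N = -3*N)
-I(k(2, 4))*((6*(-3))*7 + 277) = -(-3*(-7 + 2))*((6*(-3))*7 + 277) = -(-3*(-5))*(-18*7 + 277) = -15*(-126 + 277) = -15*151 = -1*2265 = -2265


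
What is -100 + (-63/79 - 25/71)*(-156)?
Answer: 444988/5609 ≈ 79.335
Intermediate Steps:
-100 + (-63/79 - 25/71)*(-156) = -100 - 6448/5609*(-156) = -100 + 1005888/5609 = 444988/5609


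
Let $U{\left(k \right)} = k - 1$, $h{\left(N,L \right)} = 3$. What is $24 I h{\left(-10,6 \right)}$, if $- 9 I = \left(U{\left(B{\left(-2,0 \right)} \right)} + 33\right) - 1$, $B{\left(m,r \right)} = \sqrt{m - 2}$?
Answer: $-248 - 16 i \approx -248.0 - 16.0 i$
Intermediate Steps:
$B{\left(m,r \right)} = \sqrt{-2 + m}$
$U{\left(k \right)} = -1 + k$
$I = - \frac{31}{9} - \frac{2 i}{9}$ ($I = - \frac{\left(\left(-1 + \sqrt{-2 - 2}\right) + 33\right) - 1}{9} = - \frac{\left(\left(-1 + \sqrt{-4}\right) + 33\right) - 1}{9} = - \frac{\left(\left(-1 + 2 i\right) + 33\right) - 1}{9} = - \frac{\left(32 + 2 i\right) - 1}{9} = - \frac{31 + 2 i}{9} = - \frac{31}{9} - \frac{2 i}{9} \approx -3.4444 - 0.22222 i$)
$24 I h{\left(-10,6 \right)} = 24 \left(- \frac{31}{9} - \frac{2 i}{9}\right) 3 = \left(- \frac{248}{3} - \frac{16 i}{3}\right) 3 = -248 - 16 i$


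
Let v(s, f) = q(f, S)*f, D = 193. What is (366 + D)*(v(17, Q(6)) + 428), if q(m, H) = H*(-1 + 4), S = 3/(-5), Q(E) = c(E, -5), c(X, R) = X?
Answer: 1166074/5 ≈ 2.3321e+5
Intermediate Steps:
Q(E) = E
S = -⅗ (S = 3*(-⅕) = -⅗ ≈ -0.60000)
q(m, H) = 3*H (q(m, H) = H*3 = 3*H)
v(s, f) = -9*f/5 (v(s, f) = (3*(-⅗))*f = -9*f/5)
(366 + D)*(v(17, Q(6)) + 428) = (366 + 193)*(-9/5*6 + 428) = 559*(-54/5 + 428) = 559*(2086/5) = 1166074/5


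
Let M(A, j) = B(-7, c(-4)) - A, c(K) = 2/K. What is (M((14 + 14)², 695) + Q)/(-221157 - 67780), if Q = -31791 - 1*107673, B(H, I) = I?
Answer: 280497/577874 ≈ 0.48539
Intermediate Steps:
M(A, j) = -½ - A (M(A, j) = 2/(-4) - A = 2*(-¼) - A = -½ - A)
Q = -139464 (Q = -31791 - 107673 = -139464)
(M((14 + 14)², 695) + Q)/(-221157 - 67780) = ((-½ - (14 + 14)²) - 139464)/(-221157 - 67780) = ((-½ - 1*28²) - 139464)/(-288937) = ((-½ - 1*784) - 139464)*(-1/288937) = ((-½ - 784) - 139464)*(-1/288937) = (-1569/2 - 139464)*(-1/288937) = -280497/2*(-1/288937) = 280497/577874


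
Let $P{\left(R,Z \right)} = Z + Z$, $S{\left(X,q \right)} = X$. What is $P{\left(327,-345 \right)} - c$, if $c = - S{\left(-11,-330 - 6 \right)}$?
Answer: $-701$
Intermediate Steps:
$P{\left(R,Z \right)} = 2 Z$
$c = 11$ ($c = \left(-1\right) \left(-11\right) = 11$)
$P{\left(327,-345 \right)} - c = 2 \left(-345\right) - 11 = -690 - 11 = -701$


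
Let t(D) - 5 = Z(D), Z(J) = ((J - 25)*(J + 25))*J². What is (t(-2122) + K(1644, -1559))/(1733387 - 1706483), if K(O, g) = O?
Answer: 20273150016605/26904 ≈ 7.5354e+8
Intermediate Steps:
Z(J) = J²*(-25 + J)*(25 + J) (Z(J) = ((-25 + J)*(25 + J))*J² = J²*(-25 + J)*(25 + J))
t(D) = 5 + D²*(-625 + D²)
(t(-2122) + K(1644, -1559))/(1733387 - 1706483) = ((5 + (-2122)²*(-625 + (-2122)²)) + 1644)/(1733387 - 1706483) = ((5 + 4502884*(-625 + 4502884)) + 1644)/26904 = ((5 + 4502884*4502259) + 1644)*(1/26904) = ((5 + 20273150014956) + 1644)*(1/26904) = (20273150014961 + 1644)*(1/26904) = 20273150016605*(1/26904) = 20273150016605/26904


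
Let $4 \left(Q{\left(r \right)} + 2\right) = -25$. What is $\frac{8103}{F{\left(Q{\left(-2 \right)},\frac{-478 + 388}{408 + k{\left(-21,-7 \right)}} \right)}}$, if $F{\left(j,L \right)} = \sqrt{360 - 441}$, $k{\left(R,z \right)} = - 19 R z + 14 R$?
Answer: $- \frac{2701 i}{3} \approx - 900.33 i$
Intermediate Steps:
$k{\left(R,z \right)} = 14 R - 19 R z$ ($k{\left(R,z \right)} = - 19 R z + 14 R = 14 R - 19 R z$)
$Q{\left(r \right)} = - \frac{33}{4}$ ($Q{\left(r \right)} = -2 + \frac{1}{4} \left(-25\right) = -2 - \frac{25}{4} = - \frac{33}{4}$)
$F{\left(j,L \right)} = 9 i$ ($F{\left(j,L \right)} = \sqrt{-81} = 9 i$)
$\frac{8103}{F{\left(Q{\left(-2 \right)},\frac{-478 + 388}{408 + k{\left(-21,-7 \right)}} \right)}} = \frac{8103}{9 i} = 8103 \left(- \frac{i}{9}\right) = - \frac{2701 i}{3}$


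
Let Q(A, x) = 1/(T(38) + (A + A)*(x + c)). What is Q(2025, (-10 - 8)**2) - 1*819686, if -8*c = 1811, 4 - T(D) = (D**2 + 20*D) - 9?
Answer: -1289170173042/1572761 ≈ -8.1969e+5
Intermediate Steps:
T(D) = 13 - D**2 - 20*D (T(D) = 4 - ((D**2 + 20*D) - 9) = 4 - (-9 + D**2 + 20*D) = 4 + (9 - D**2 - 20*D) = 13 - D**2 - 20*D)
c = -1811/8 (c = -1/8*1811 = -1811/8 ≈ -226.38)
Q(A, x) = 1/(-2191 + 2*A*(-1811/8 + x)) (Q(A, x) = 1/((13 - 1*38**2 - 20*38) + (A + A)*(x - 1811/8)) = 1/((13 - 1*1444 - 760) + (2*A)*(-1811/8 + x)) = 1/((13 - 1444 - 760) + 2*A*(-1811/8 + x)) = 1/(-2191 + 2*A*(-1811/8 + x)))
Q(2025, (-10 - 8)**2) - 1*819686 = 4/(-8764 - 1811*2025 + 8*2025*(-10 - 8)**2) - 1*819686 = 4/(-8764 - 3667275 + 8*2025*(-18)**2) - 819686 = 4/(-8764 - 3667275 + 8*2025*324) - 819686 = 4/(-8764 - 3667275 + 5248800) - 819686 = 4/1572761 - 819686 = -1289170173042/1572761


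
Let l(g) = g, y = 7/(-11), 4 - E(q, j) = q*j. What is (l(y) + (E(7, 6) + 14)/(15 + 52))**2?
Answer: 537289/543169 ≈ 0.98917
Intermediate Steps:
E(q, j) = 4 - j*q (E(q, j) = 4 - q*j = 4 - j*q)
y = -7/11 (y = 7*(-1/11) = -7/11 ≈ -0.63636)
(l(y) + (E(7, 6) + 14)/(15 + 52))**2 = (-7/11 + ((4 - 1*6*7) + 14)/(15 + 52))**2 = (-7/11 + ((4 - 42) + 14)/67)**2 = (-7/11 + (-38 + 14)*(1/67))**2 = (-7/11 - 24*1/67)**2 = (-7/11 - 24/67)**2 = (-733/737)**2 = 537289/543169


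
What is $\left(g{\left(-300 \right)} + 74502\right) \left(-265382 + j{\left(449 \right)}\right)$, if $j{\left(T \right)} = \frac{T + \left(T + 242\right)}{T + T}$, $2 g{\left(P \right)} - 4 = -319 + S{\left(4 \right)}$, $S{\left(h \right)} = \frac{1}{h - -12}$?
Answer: $- \frac{70868744797675}{3592} \approx -1.973 \cdot 10^{10}$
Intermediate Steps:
$S{\left(h \right)} = \frac{1}{12 + h}$ ($S{\left(h \right)} = \frac{1}{h + 12} = \frac{1}{12 + h}$)
$g{\left(P \right)} = - \frac{5039}{32}$ ($g{\left(P \right)} = 2 + \frac{-319 + \frac{1}{12 + 4}}{2} = 2 + \frac{-319 + \frac{1}{16}}{2} = 2 + \frac{1}{2} \left(- \frac{5103}{16}\right) = 2 - \frac{5103}{32} = - \frac{5039}{32}$)
$j{\left(T \right)} = \frac{242 + 2 T}{2 T}$ ($j{\left(T \right)} = \frac{T + \left(242 + T\right)}{2 T} = \left(242 + 2 T\right) \frac{1}{2 T} = \frac{242 + 2 T}{2 T}$)
$\left(g{\left(-300 \right)} + 74502\right) \left(-265382 + j{\left(449 \right)}\right) = \left(- \frac{5039}{32} + 74502\right) \left(-265382 + \frac{121 + 449}{449}\right) = \frac{2379025 \left(-265382 + \frac{1}{449} \cdot 570\right)}{32} = \frac{2379025 \left(-265382 + \frac{570}{449}\right)}{32} = \frac{2379025}{32} \left(- \frac{119155948}{449}\right) = - \frac{70868744797675}{3592}$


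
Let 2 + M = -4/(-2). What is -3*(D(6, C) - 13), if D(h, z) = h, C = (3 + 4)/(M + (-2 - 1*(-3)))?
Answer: 21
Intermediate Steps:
M = 0 (M = -2 - 4/(-2) = -2 - 4*(-½) = -2 + 2 = 0)
C = 7 (C = (3 + 4)/(0 + (-2 - 1*(-3))) = 7/(0 + (-2 + 3)) = 7/(0 + 1) = 7/1 = 7*1 = 7)
-3*(D(6, C) - 13) = -3*(6 - 13) = -3*(-7) = 21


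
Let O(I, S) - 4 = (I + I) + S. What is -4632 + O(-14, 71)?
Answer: -4585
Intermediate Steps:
O(I, S) = 4 + S + 2*I (O(I, S) = 4 + ((I + I) + S) = 4 + (2*I + S) = 4 + (S + 2*I) = 4 + S + 2*I)
-4632 + O(-14, 71) = -4632 + (4 + 71 + 2*(-14)) = -4632 + (4 + 71 - 28) = -4632 + 47 = -4585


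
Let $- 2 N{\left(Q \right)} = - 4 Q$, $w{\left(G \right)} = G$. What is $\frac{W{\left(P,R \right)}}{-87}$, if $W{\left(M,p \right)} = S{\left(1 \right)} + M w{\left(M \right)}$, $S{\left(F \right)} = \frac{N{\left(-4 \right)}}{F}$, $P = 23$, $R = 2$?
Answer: $- \frac{521}{87} \approx -5.9885$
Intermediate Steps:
$N{\left(Q \right)} = 2 Q$ ($N{\left(Q \right)} = - \frac{\left(-4\right) Q}{2} = 2 Q$)
$S{\left(F \right)} = - \frac{8}{F}$ ($S{\left(F \right)} = \frac{2 \left(-4\right)}{F} = - \frac{8}{F}$)
$W{\left(M,p \right)} = -8 + M^{2}$ ($W{\left(M,p \right)} = - \frac{8}{1} + M M = \left(-8\right) 1 + M^{2} = -8 + M^{2}$)
$\frac{W{\left(P,R \right)}}{-87} = \frac{-8 + 23^{2}}{-87} = \left(-8 + 529\right) \left(- \frac{1}{87}\right) = 521 \left(- \frac{1}{87}\right) = - \frac{521}{87}$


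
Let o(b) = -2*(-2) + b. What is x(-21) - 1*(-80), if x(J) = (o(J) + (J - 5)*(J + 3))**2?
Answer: 203481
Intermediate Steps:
o(b) = 4 + b
x(J) = (4 + J + (-5 + J)*(3 + J))**2 (x(J) = ((4 + J) + (J - 5)*(J + 3))**2 = ((4 + J) + (-5 + J)*(3 + J))**2 = (4 + J + (-5 + J)*(3 + J))**2)
x(-21) - 1*(-80) = (-11 + (-21)**2 - 1*(-21))**2 - 1*(-80) = (-11 + 441 + 21)**2 + 80 = 451**2 + 80 = 203401 + 80 = 203481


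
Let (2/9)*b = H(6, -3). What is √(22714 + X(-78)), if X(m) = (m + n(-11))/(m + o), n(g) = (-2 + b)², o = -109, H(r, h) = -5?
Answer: √3176752821/374 ≈ 150.70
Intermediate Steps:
b = -45/2 (b = (9/2)*(-5) = -45/2 ≈ -22.500)
n(g) = 2401/4 (n(g) = (-2 - 45/2)² = (-49/2)² = 2401/4)
X(m) = (2401/4 + m)/(-109 + m) (X(m) = (m + 2401/4)/(m - 109) = (2401/4 + m)/(-109 + m))
√(22714 + X(-78)) = √(22714 + (2401/4 - 78)/(-109 - 78)) = √(22714 + (2089/4)/(-187)) = √(22714 - 1/187*2089/4) = √(22714 - 2089/748) = √(16987983/748) = √3176752821/374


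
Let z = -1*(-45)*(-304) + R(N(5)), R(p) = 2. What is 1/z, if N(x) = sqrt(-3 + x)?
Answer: -1/13678 ≈ -7.3110e-5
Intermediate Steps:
z = -13678 (z = -1*(-45)*(-304) + 2 = 45*(-304) + 2 = -13680 + 2 = -13678)
1/z = 1/(-13678) = -1/13678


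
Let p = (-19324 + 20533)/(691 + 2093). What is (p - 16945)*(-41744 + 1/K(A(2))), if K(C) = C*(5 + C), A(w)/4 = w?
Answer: 68266198645875/96512 ≈ 7.0733e+8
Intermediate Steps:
A(w) = 4*w
p = 403/928 (p = 1209/2784 = 1209*(1/2784) = 403/928 ≈ 0.43427)
(p - 16945)*(-41744 + 1/K(A(2))) = (403/928 - 16945)*(-41744 + 1/((4*2)*(5 + 4*2))) = -15724557*(-41744 + 1/(8*(5 + 8)))/928 = -15724557*(-41744 + 1/(8*13))/928 = -15724557*(-41744 + 1/104)/928 = -15724557/928*(-4341375/104) = 68266198645875/96512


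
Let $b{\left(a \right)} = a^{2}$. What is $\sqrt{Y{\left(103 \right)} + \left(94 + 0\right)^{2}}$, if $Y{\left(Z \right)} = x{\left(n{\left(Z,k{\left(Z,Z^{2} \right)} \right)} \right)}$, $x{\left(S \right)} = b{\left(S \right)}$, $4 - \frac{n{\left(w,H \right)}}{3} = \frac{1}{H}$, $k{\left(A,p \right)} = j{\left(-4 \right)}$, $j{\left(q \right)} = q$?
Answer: $\frac{\sqrt{143977}}{4} \approx 94.861$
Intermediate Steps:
$k{\left(A,p \right)} = -4$
$n{\left(w,H \right)} = 12 - \frac{3}{H}$
$x{\left(S \right)} = S^{2}$
$Y{\left(Z \right)} = \frac{2601}{16}$ ($Y{\left(Z \right)} = \left(12 - \frac{3}{-4}\right)^{2} = \left(12 - - \frac{3}{4}\right)^{2} = \left(12 + \frac{3}{4}\right)^{2} = \left(\frac{51}{4}\right)^{2} = \frac{2601}{16}$)
$\sqrt{Y{\left(103 \right)} + \left(94 + 0\right)^{2}} = \sqrt{\frac{2601}{16} + \left(94 + 0\right)^{2}} = \sqrt{\frac{2601}{16} + 94^{2}} = \sqrt{\frac{2601}{16} + 8836} = \sqrt{\frac{143977}{16}} = \frac{\sqrt{143977}}{4}$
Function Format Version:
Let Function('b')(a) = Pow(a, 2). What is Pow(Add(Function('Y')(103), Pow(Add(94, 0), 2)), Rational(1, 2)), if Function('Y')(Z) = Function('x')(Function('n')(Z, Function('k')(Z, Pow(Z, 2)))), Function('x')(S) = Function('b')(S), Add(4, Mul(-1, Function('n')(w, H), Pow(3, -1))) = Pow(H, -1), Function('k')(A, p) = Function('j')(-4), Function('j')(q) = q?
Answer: Mul(Rational(1, 4), Pow(143977, Rational(1, 2))) ≈ 94.861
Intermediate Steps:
Function('k')(A, p) = -4
Function('n')(w, H) = Add(12, Mul(-3, Pow(H, -1)))
Function('x')(S) = Pow(S, 2)
Function('Y')(Z) = Rational(2601, 16) (Function('Y')(Z) = Pow(Add(12, Mul(-3, Pow(-4, -1))), 2) = Pow(Add(12, Mul(-3, Rational(-1, 4))), 2) = Pow(Add(12, Rational(3, 4)), 2) = Pow(Rational(51, 4), 2) = Rational(2601, 16))
Pow(Add(Function('Y')(103), Pow(Add(94, 0), 2)), Rational(1, 2)) = Pow(Add(Rational(2601, 16), Pow(Add(94, 0), 2)), Rational(1, 2)) = Pow(Add(Rational(2601, 16), Pow(94, 2)), Rational(1, 2)) = Pow(Add(Rational(2601, 16), 8836), Rational(1, 2)) = Pow(Rational(143977, 16), Rational(1, 2)) = Mul(Rational(1, 4), Pow(143977, Rational(1, 2)))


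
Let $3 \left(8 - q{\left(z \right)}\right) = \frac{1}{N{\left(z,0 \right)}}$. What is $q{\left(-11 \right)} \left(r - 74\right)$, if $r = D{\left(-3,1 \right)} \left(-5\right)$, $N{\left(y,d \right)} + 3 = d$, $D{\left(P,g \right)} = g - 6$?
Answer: $- \frac{3577}{9} \approx -397.44$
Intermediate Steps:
$D{\left(P,g \right)} = -6 + g$ ($D{\left(P,g \right)} = g - 6 = -6 + g$)
$N{\left(y,d \right)} = -3 + d$
$r = 25$ ($r = \left(-6 + 1\right) \left(-5\right) = \left(-5\right) \left(-5\right) = 25$)
$q{\left(z \right)} = \frac{73}{9}$ ($q{\left(z \right)} = 8 - \frac{1}{3 \left(-3 + 0\right)} = 8 - \frac{1}{3 \left(-3\right)} = 8 - - \frac{1}{9} = 8 + \frac{1}{9} = \frac{73}{9}$)
$q{\left(-11 \right)} \left(r - 74\right) = \frac{73 \left(25 - 74\right)}{9} = \frac{73}{9} \left(-49\right) = - \frac{3577}{9}$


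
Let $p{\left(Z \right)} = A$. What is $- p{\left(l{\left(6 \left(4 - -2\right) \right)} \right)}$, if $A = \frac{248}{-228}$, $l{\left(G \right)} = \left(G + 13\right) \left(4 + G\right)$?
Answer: $\frac{62}{57} \approx 1.0877$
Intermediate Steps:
$l{\left(G \right)} = \left(4 + G\right) \left(13 + G\right)$ ($l{\left(G \right)} = \left(13 + G\right) \left(4 + G\right) = \left(4 + G\right) \left(13 + G\right)$)
$A = - \frac{62}{57}$ ($A = 248 \left(- \frac{1}{228}\right) = - \frac{62}{57} \approx -1.0877$)
$p{\left(Z \right)} = - \frac{62}{57}$
$- p{\left(l{\left(6 \left(4 - -2\right) \right)} \right)} = \left(-1\right) \left(- \frac{62}{57}\right) = \frac{62}{57}$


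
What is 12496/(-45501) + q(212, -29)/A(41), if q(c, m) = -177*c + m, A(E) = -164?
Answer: 1706649709/7462164 ≈ 228.71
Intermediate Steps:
q(c, m) = m - 177*c
12496/(-45501) + q(212, -29)/A(41) = 12496/(-45501) + (-29 - 177*212)/(-164) = 12496*(-1/45501) + (-29 - 37524)*(-1/164) = -12496/45501 - 37553*(-1/164) = -12496/45501 + 37553/164 = 1706649709/7462164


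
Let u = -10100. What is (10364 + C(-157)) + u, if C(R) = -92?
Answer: 172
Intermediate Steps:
(10364 + C(-157)) + u = (10364 - 92) - 10100 = 10272 - 10100 = 172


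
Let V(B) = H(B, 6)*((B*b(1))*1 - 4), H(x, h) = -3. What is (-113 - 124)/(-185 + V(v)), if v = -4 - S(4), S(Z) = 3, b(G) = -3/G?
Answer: 237/236 ≈ 1.0042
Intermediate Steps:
v = -7 (v = -4 - 1*3 = -4 - 3 = -7)
V(B) = 12 + 9*B (V(B) = -3*((B*(-3/1))*1 - 4) = -3*((B*(-3*1))*1 - 4) = -3*((B*(-3))*1 - 4) = -3*(-3*B*1 - 4) = -3*(-3*B - 4) = -3*(-4 - 3*B) = 12 + 9*B)
(-113 - 124)/(-185 + V(v)) = (-113 - 124)/(-185 + (12 + 9*(-7))) = -237/(-185 + (12 - 63)) = -237/(-185 - 51) = -237/(-236) = -237*(-1/236) = 237/236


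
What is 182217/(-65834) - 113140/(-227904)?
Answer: -4259940551/1875478992 ≈ -2.2714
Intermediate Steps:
182217/(-65834) - 113140/(-227904) = 182217*(-1/65834) - 113140*(-1/227904) = -182217/65834 + 28285/56976 = -4259940551/1875478992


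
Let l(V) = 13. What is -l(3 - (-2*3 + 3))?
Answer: -13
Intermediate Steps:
-l(3 - (-2*3 + 3)) = -1*13 = -13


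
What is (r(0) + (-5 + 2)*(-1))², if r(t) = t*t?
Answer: 9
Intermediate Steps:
r(t) = t²
(r(0) + (-5 + 2)*(-1))² = (0² + (-5 + 2)*(-1))² = (0 - 3*(-1))² = (0 + 3)² = 3² = 9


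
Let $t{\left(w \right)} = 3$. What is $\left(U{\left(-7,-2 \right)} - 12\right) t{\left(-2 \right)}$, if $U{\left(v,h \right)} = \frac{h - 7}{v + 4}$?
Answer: $-27$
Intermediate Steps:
$U{\left(v,h \right)} = \frac{-7 + h}{4 + v}$
$\left(U{\left(-7,-2 \right)} - 12\right) t{\left(-2 \right)} = \left(\frac{-7 - 2}{4 - 7} - 12\right) 3 = \left(\frac{1}{-3} \left(-9\right) - 12\right) 3 = \left(\left(- \frac{1}{3}\right) \left(-9\right) - 12\right) 3 = \left(3 - 12\right) 3 = \left(-9\right) 3 = -27$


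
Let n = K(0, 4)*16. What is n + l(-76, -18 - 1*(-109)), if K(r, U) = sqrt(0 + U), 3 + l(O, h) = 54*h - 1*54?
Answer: 4889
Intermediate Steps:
l(O, h) = -57 + 54*h (l(O, h) = -3 + (54*h - 1*54) = -3 + (54*h - 54) = -3 + (-54 + 54*h) = -57 + 54*h)
K(r, U) = sqrt(U)
n = 32 (n = sqrt(4)*16 = 2*16 = 32)
n + l(-76, -18 - 1*(-109)) = 32 + (-57 + 54*(-18 - 1*(-109))) = 32 + (-57 + 54*(-18 + 109)) = 32 + (-57 + 54*91) = 32 + (-57 + 4914) = 32 + 4857 = 4889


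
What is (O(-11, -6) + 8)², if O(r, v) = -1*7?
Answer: 1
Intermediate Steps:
O(r, v) = -7
(O(-11, -6) + 8)² = (-7 + 8)² = 1² = 1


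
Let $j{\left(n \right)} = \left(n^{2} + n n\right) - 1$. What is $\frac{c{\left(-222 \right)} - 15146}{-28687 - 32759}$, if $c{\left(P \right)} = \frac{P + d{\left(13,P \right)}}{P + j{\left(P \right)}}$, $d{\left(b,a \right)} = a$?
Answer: $\frac{744766907}{3021453435} \approx 0.24649$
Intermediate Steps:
$j{\left(n \right)} = -1 + 2 n^{2}$ ($j{\left(n \right)} = \left(n^{2} + n^{2}\right) - 1 = 2 n^{2} - 1 = -1 + 2 n^{2}$)
$c{\left(P \right)} = \frac{2 P}{-1 + P + 2 P^{2}}$ ($c{\left(P \right)} = \frac{P + P}{P + \left(-1 + 2 P^{2}\right)} = \frac{2 P}{-1 + P + 2 P^{2}}$)
$\frac{c{\left(-222 \right)} - 15146}{-28687 - 32759} = \frac{2 \left(-222\right) \frac{1}{-1 - 222 + 2 \left(-222\right)^{2}} - 15146}{-28687 - 32759} = \frac{2 \left(-222\right) \frac{1}{-1 - 222 + 2 \cdot 49284} - 15146}{-61446} = \left(2 \left(-222\right) \frac{1}{-1 - 222 + 98568} - 15146\right) \left(- \frac{1}{61446}\right) = \left(2 \left(-222\right) \frac{1}{98345} - 15146\right) \left(- \frac{1}{61446}\right) = \left(- \frac{444}{98345} - 15146\right) \left(- \frac{1}{61446}\right) = \left(- \frac{1489533814}{98345}\right) \left(- \frac{1}{61446}\right) = \frac{744766907}{3021453435}$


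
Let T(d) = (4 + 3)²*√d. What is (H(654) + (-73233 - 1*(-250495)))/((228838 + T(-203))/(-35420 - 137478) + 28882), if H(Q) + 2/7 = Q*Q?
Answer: 3656155994709237298576/174539087746185978249 + 5125372405384*I*√203/24934155392312282607 ≈ 20.947 + 2.9287e-6*I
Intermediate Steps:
T(d) = 49*√d (T(d) = 7²*√d = 49*√d)
H(Q) = -2/7 + Q² (H(Q) = -2/7 + Q*Q = -2/7 + Q²)
(H(654) + (-73233 - 1*(-250495)))/((228838 + T(-203))/(-35420 - 137478) + 28882) = ((-2/7 + 654²) + (-73233 - 1*(-250495)))/((228838 + 49*√(-203))/(-35420 - 137478) + 28882) = ((-2/7 + 427716) + (-73233 + 250495))/((228838 + 49*(I*√203))/(-172898) + 28882) = (2994010/7 + 177262)/((228838 + 49*I*√203)*(-1/172898) + 28882) = 4234844/(7*((-114419/86449 - 49*I*√203/172898) + 28882)) = 4234844/(7*(2496705599/86449 - 49*I*√203/172898))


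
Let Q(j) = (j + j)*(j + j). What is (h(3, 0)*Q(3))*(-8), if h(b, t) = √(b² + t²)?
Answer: -864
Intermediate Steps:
Q(j) = 4*j² (Q(j) = (2*j)*(2*j) = 4*j²)
(h(3, 0)*Q(3))*(-8) = (√(3² + 0²)*(4*3²))*(-8) = (√(9 + 0)*(4*9))*(-8) = (√9*36)*(-8) = (3*36)*(-8) = 108*(-8) = -864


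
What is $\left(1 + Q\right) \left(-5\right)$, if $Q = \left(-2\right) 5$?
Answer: $45$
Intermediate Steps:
$Q = -10$
$\left(1 + Q\right) \left(-5\right) = \left(1 - 10\right) \left(-5\right) = \left(-9\right) \left(-5\right) = 45$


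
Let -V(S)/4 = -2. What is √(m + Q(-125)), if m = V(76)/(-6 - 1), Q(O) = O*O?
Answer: √765569/7 ≈ 125.00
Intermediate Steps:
V(S) = 8 (V(S) = -4*(-2) = 8)
Q(O) = O²
m = -8/7 (m = 8/(-6 - 1) = 8/(-7) = 8*(-⅐) = -8/7 ≈ -1.1429)
√(m + Q(-125)) = √(-8/7 + (-125)²) = √(-8/7 + 15625) = √(109367/7) = √765569/7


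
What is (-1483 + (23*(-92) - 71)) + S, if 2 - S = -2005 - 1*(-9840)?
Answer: -11503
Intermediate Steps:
S = -7833 (S = 2 - (-2005 - 1*(-9840)) = 2 - (-2005 + 9840) = 2 - 1*7835 = 2 - 7835 = -7833)
(-1483 + (23*(-92) - 71)) + S = (-1483 + (23*(-92) - 71)) - 7833 = (-1483 + (-2116 - 71)) - 7833 = (-1483 - 2187) - 7833 = -3670 - 7833 = -11503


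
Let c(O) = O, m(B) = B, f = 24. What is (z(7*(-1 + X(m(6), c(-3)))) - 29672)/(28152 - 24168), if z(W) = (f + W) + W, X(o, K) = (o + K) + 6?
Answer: -1846/249 ≈ -7.4137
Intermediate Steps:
X(o, K) = 6 + K + o (X(o, K) = (K + o) + 6 = 6 + K + o)
z(W) = 24 + 2*W (z(W) = (24 + W) + W = 24 + 2*W)
(z(7*(-1 + X(m(6), c(-3)))) - 29672)/(28152 - 24168) = ((24 + 2*(7*(-1 + (6 - 3 + 6)))) - 29672)/(28152 - 24168) = ((24 + 2*(7*(-1 + 9))) - 29672)/3984 = ((24 + 2*(7*8)) - 29672)*(1/3984) = ((24 + 2*56) - 29672)*(1/3984) = ((24 + 112) - 29672)*(1/3984) = (136 - 29672)*(1/3984) = -29536*1/3984 = -1846/249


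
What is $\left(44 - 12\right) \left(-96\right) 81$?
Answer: $-248832$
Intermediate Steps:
$\left(44 - 12\right) \left(-96\right) 81 = 32 \left(-96\right) 81 = \left(-3072\right) 81 = -248832$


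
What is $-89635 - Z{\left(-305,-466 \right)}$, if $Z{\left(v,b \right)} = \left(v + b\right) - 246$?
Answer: $-88618$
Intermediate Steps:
$Z{\left(v,b \right)} = -246 + b + v$ ($Z{\left(v,b \right)} = \left(b + v\right) - 246 = -246 + b + v$)
$-89635 - Z{\left(-305,-466 \right)} = -89635 - \left(-246 - 466 - 305\right) = -89635 - -1017 = -89635 + 1017 = -88618$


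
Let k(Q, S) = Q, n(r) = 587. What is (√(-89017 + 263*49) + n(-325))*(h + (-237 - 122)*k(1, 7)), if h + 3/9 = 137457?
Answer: 241428991/3 + 411293*I*√76130/3 ≈ 8.0476e+7 + 3.7828e+7*I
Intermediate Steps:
h = 412370/3 (h = -⅓ + 137457 = 412370/3 ≈ 1.3746e+5)
(√(-89017 + 263*49) + n(-325))*(h + (-237 - 122)*k(1, 7)) = (√(-89017 + 263*49) + 587)*(412370/3 + (-237 - 122)*1) = (√(-89017 + 12887) + 587)*(412370/3 - 359*1) = (√(-76130) + 587)*(412370/3 - 359) = (I*√76130 + 587)*(411293/3) = (587 + I*√76130)*(411293/3) = 241428991/3 + 411293*I*√76130/3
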